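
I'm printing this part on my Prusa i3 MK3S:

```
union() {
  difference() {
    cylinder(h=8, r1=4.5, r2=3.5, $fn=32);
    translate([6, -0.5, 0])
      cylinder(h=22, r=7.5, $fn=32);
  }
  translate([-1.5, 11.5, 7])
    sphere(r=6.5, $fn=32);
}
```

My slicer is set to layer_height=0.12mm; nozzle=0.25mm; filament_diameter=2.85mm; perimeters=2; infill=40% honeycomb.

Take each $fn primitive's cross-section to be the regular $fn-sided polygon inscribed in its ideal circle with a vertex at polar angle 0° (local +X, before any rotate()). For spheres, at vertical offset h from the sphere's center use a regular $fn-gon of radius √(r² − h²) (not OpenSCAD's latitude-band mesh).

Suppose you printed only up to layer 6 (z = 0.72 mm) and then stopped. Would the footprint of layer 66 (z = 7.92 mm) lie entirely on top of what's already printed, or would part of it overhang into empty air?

Compare the two slices. At z = 0.72: the cone contributes a regular 32-gon of circumradius 4.410 (interpolated between r1=4.5 and r2=3.5 at t=0.090) (area = (32/2)·4.410²·sin(360°/32) = 60.71 mm²); the r=7.5 cylinder at (6, -0.5) gives a regular 32-gon of circumradius 7.5 (constant along its height) (area = (32/2)·7.500²·sin(360°/32) = 175.58 mm²); Subtracting the remaining from the first: starting from the cone (60.71 mm²), the r=7.5 cylinder at (6, -0.5) partially overlaps it — only the 39.13 mm² overlap (of its 175.58 mm²) is removed, clipping the outline — area = 21.58 mm²; the r=6.5 sphere at (-1.5, 11.5) slices to a regular 32-gon of circumradius 1.677 (√(r²−h²) with h=6.28 from center) (area = (32/2)·1.677²·sin(360°/32) = 8.78 mm²); Taking the union: the 2 present regions are separate (no shared area or edge), so areas and boundary lengths simply add and each stays a separate island — area = 30.36 mm². At z = 7.92: the cone: at t=0.990 of its height the radius interpolates to r₁+(r₂−r₁)t = 3.510, giving a regular 32-gon of that circumradius (area = (32/2)·3.510²·sin(360°/32) = 38.46 mm²); the r=7.5 cylinder at (6, -0.5) contributes a regular 32-gon of circumradius 7.5 (area = (32/2)·7.500²·sin(360°/32) = 175.58 mm²); Subtracting the remaining from the first: starting from the cone (38.46 mm²), the r=7.5 cylinder at (6, -0.5) partially overlaps it — only the 27.41 mm² overlap (of its 175.58 mm²) is removed, clipping the outline — area = 11.05 mm²; the r=6.5 sphere at (-1.5, 11.5) contributes a regular 32-gon of circumradius √(6.5²−0.92²) = 6.435 (area = (32/2)·6.435²·sin(360°/32) = 129.24 mm²); Merging all regions: the 2 present regions are separate (no shared area or edge), so areas and boundary lengths simply add and each stays a separate island — area = 140.29 mm². Checking containment: at z = 7.92 the cross-section extends beyond the z = 0.72 cross-section by about 120.46 mm².

part overhangs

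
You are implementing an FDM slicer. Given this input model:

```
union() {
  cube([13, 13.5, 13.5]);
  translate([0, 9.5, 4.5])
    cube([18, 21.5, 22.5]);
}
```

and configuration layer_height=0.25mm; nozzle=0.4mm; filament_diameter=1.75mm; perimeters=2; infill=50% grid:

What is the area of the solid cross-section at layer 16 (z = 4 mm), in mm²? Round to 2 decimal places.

175.50 mm²

At z = 4 mm: the cube is present — its section is the full 13×13.5 rectangle (area 175.50 mm²); the cube at (0, 9.5) is absent (z outside [4.5, 27]); Merging all regions: only the 13×13.5 cube is present, so the union is just that shape — area = 175.50 mm². Overall, the cross-section is a single solid region. Net area = 175.50 mm².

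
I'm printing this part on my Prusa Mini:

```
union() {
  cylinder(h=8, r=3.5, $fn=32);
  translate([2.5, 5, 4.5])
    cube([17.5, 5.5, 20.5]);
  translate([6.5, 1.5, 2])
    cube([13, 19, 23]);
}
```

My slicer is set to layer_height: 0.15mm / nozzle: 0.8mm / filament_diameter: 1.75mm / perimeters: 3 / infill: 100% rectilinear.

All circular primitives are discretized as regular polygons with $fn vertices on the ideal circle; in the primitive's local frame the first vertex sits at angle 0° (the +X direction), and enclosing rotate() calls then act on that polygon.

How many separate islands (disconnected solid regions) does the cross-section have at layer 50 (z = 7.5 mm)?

2

At z = 7.5 mm: the cylinder: section is a regular 32-gon, circumradius r=3.5; the 17.5×5.5 cube at (2.5, 5) contributes its full rectangle; the 13×19 cube at (6.5, 1.5) contributes its full rectangle; Combining (union): the regions partially overlap (shared area 71.50 mm²), so overlapping operands fuse into one piece — 2 connected regions. Overall, the cross-section has 2 separate islands. Island count = 2.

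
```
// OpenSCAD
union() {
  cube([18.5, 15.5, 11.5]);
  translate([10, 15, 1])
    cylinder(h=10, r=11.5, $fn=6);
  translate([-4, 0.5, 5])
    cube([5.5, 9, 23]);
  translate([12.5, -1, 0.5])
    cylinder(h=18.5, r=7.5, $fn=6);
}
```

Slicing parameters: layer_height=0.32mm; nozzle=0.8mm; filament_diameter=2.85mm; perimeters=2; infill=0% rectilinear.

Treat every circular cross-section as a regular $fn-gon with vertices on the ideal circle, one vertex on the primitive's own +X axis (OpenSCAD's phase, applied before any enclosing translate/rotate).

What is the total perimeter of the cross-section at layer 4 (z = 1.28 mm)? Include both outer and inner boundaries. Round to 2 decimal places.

At z = 1.28 mm: the 18.5×15.5 cube contributes its full rectangle (perimeter 68.00 mm); the r=11.5 cylinder at (10, 15) contributes a regular 6-gon of circumradius 11.5 (perimeter = 2·6·11.500·sin(180°/6) = 69.00 mm); the cube at (-4, 0.5) does not reach this height (z outside [5, 28]); the r=7.5 cylinder at (12.5, -1) gives a regular 6-gon of circumradius 7.5 (constant along its height) (perimeter = 2·6·7.500·sin(180°/6) = 45.00 mm); Merging all regions: the regions partially overlap (shared area 229.22 mm²), so the edge portions inside another operand are dropped and the merged outline is re-measured after clipping — boundary = 96.34 mm. Overall, the cross-section is a single solid region. Total boundary length (outer) = 96.34 mm.

96.34 mm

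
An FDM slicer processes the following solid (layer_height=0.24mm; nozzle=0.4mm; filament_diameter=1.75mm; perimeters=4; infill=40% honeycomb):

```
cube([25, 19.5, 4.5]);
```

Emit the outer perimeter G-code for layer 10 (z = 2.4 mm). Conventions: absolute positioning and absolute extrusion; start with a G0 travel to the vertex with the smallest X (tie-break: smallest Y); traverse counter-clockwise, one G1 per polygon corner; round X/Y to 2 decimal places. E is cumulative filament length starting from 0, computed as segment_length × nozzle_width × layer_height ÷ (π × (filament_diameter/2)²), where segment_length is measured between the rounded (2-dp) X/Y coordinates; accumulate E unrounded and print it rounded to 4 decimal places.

G0 X0.00 Y0.00 Z2.40
G1 X25.00 Y0.00 E0.9978
G1 X25.00 Y19.50 E1.7761
G1 X0.00 Y19.50 E2.7739
G1 X0.00 Y0.00 E3.5522

At z = 2.4 mm: the 25×19.5 cube contributes its full rectangle. The outline is a single polygon with 4 vertices. Extrusion per mm of travel: 0.4 × 0.24 / (π × 0.875²) = 0.039912. Accumulating E over each segment gives final E = 3.5522.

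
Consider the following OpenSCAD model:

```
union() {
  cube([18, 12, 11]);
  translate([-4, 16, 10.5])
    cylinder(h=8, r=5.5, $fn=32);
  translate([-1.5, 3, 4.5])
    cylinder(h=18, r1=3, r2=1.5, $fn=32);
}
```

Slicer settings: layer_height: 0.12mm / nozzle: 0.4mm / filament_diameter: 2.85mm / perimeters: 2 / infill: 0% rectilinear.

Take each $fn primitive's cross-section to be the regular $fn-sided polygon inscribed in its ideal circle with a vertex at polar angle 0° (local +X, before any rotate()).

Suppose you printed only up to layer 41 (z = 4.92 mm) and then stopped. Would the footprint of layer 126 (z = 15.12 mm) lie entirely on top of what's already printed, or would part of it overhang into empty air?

Compare the two slices. At z = 4.92: the cube (footprint 18×12) is included at this height (area 216.00 mm²); the cylinder at (-4, 16) does not reach this height (z outside [10.5, 18.5]); the cone at (-1.5, 3): at t=0.023 of its height the radius interpolates to r₁+(r₂−r₁)t = 2.965, giving a regular 32-gon of that circumradius (area = (32/2)·2.965²·sin(360°/32) = 27.44 mm²); Merging all regions: the regions partially overlap — summed areas 243.44 mm² minus the doubly-counted overlap 5.25 mm² gives 238.19 mm² — area = 238.19 mm². At z = 15.12: the cube does not reach this height (z outside [0, 11]); the r=5.5 cylinder at (-4, 16) contributes a regular 32-gon of circumradius 5.5 (area = (32/2)·5.500²·sin(360°/32) = 94.42 mm²); the cone at (-1.5, 3) (r1=3→r2=1.5) has section circumradius 2.115 here — a regular 32-gon (area = (32/2)·2.115²·sin(360°/32) = 13.96 mm²); Merging all regions: the 2 present regions are separate (no shared area or edge), so areas and boundary lengths simply add and each stays a separate island — area = 108.39 mm². Checking containment: at z = 15.12 the cross-section extends beyond the z = 4.92 cross-section by about 94.42 mm².

part overhangs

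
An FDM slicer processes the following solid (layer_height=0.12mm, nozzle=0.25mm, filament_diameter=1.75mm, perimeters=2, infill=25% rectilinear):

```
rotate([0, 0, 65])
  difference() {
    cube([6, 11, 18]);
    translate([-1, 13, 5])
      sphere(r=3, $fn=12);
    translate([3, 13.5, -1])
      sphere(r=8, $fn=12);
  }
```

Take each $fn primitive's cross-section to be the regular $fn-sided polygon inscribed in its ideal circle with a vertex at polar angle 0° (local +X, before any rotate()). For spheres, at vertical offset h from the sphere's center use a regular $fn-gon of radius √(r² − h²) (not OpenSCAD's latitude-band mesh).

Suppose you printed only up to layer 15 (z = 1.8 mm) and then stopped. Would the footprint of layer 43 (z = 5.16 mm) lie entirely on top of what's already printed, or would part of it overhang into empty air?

Compare the two slices. At z = 1.8: the 6×11 cube contributes its full rectangle (area 66.00 mm²); the sphere at (-1, 13) is not intersected at this z (|z−center|=3.200 > r=3); the r=8 sphere at (3, 13.5) slices to a regular 12-gon of circumradius 7.494 (√(r²−h²) with h=2.8 from center) (area = (12/2)·7.494²·sin(360°/12) = 168.48 mm²); After the difference (first − rest): starting from the 6×11 cube (66.00 mm²), the r=8 sphere at (3, 13.5) partially overlaps it — only the 27.55 mm² overlap (of its 168.48 mm²) is removed, clipping the outline — area = 38.45 mm²; (rotated 65° about Z; rotation is an isometry so areas/perimeters/island counts are preserved). At z = 5.16: the cube is present — its section is the full 6×11 rectangle (area 66.00 mm²); the r=3 sphere at (-1, 13) slices to a regular 12-gon of circumradius 2.996 (√(r²−h²) with h=0.16 from center) (area = (12/2)·2.996²·sin(360°/12) = 26.92 mm²); the r=8 sphere at (3, 13.5) slices to a regular 12-gon of circumradius 5.104 (√(r²−h²) with h=6.16 from center) (area = (12/2)·5.104²·sin(360°/12) = 78.16 mm²); After the difference (first − rest): starting from the 6×11 cube (66.00 mm²), the r=3 sphere at (-1, 13) partially overlaps it — only the 0.51 mm² overlap (of its 26.92 mm²) is removed, clipping the outline; the r=8 sphere at (3, 13.5) partially overlaps it — only the 12.56 mm² overlap (of its 78.16 mm²) is removed, clipping the outline — area = 52.93 mm²; (whole slice rotated 65° about Z — lengths, areas and connectivity unchanged). Checking containment: at z = 5.16 the cross-section extends beyond the z = 1.8 cross-section by about 14.48 mm².

part overhangs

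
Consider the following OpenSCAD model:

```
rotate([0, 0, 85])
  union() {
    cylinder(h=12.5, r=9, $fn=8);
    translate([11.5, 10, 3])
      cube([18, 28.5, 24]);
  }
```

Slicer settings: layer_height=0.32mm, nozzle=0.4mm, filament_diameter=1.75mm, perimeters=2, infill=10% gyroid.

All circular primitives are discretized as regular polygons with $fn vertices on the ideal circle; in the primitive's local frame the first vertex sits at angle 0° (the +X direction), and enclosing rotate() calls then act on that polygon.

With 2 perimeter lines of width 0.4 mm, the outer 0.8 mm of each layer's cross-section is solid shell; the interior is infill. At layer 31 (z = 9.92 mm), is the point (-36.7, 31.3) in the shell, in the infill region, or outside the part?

outside

At z = 9.92 mm: the cylinder: section is a regular 8-gon, circumradius r=9; the cube at (11.5, 10) is present — its section is the full 18×28.5 rectangle; Merging all regions: the 2 present regions are separate (no shared area or edge), so areas and boundary lengths simply add and each stays a separate island — 2 connected regions; (whole slice rotated 85° about Z — lengths, areas and connectivity unchanged). Overall, the cross-section has 2 separate islands. Undo the 85° rotation: the query point maps to (27.982, 39.288) in the un-rotated model frame. The nearest boundary edge runs (11.50, 38.50)→(29.50, 38.50); distance from the point to it = 0.79 mm. The point is not inside any of the regions above, so it lies outside the cross-section (0.79 mm from the nearest boundary).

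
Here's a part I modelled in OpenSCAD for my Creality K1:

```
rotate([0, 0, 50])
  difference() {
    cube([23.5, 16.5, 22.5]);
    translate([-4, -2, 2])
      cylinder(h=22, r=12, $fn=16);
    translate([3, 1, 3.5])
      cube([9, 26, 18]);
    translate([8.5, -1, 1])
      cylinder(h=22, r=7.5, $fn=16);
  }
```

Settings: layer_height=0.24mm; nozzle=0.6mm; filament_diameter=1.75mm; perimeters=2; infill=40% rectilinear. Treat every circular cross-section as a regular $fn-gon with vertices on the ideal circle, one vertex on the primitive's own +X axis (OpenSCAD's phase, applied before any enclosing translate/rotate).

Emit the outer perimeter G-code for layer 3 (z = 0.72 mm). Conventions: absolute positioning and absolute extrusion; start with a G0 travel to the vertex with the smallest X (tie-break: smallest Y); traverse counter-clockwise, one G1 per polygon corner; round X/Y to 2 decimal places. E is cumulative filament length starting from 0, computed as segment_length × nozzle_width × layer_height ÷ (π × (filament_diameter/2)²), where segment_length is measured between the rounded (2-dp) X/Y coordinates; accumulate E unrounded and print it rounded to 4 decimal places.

At z = 0.72 mm: the cube (footprint 23.5×16.5) is included at this height; the cylinder at (-4, -2) does not reach this height (z outside [2, 24]); the cube at (3, 1) is absent (z outside [3.5, 21.5]); the cylinder at (8.5, -1) does not reach this height (z outside [1, 23]); Subtracting the remaining from the first: none of the subtracted shapes is present at this height, so the 23.5×16.5 cube is unchanged — 1 connected region; (whole slice rotated 50° about Z — lengths, areas and connectivity unchanged). The outline is a single polygon with 4 vertices. Extrusion per mm of travel: 0.6 × 0.24 / (π × 0.875²) = 0.059868. Accumulating E over each segment gives final E = 4.7900.

G0 X-12.64 Y10.61 Z0.72
G1 X0.00 Y0.00 E0.9880
G1 X15.11 Y18.00 E2.3950
G1 X2.47 Y28.61 E3.3830
G1 X-12.64 Y10.61 E4.7900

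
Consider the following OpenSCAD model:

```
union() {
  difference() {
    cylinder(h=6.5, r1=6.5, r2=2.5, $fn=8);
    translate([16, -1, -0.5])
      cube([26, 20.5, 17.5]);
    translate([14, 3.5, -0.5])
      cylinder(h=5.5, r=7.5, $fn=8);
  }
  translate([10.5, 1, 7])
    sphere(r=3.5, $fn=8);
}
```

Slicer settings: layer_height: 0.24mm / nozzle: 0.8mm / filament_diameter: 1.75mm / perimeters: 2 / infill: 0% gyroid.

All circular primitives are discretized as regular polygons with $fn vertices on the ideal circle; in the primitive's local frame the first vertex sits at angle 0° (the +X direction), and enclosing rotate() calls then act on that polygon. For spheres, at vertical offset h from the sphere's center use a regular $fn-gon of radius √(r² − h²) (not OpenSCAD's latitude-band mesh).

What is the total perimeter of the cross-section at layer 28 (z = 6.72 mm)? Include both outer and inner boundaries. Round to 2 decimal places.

21.36 mm

At z = 6.72 mm: the cone is absent (z outside [0, 6.5]); the cube at (16, -1) is present — its section is the full 26×20.5 rectangle (perimeter 93.00 mm); the cylinder at (14, 3.5) is absent (z outside [-0.5, 5]); Taking the first minus the rest: the first operand is absent here, so nothing remains; the r=3.5 sphere at (10.5, 1) slices to a regular 8-gon of circumradius 3.489 (√(r²−h²) with h=0.28 from center) (perimeter = 2·8·3.489·sin(180°/8) = 21.36 mm); Taking the union: only the r=3.5 sphere at (10.5, 1) is present, so the union is just that shape — boundary = 21.36 mm. Overall, the cross-section is a single solid region. Total boundary length (outer) = 21.36 mm.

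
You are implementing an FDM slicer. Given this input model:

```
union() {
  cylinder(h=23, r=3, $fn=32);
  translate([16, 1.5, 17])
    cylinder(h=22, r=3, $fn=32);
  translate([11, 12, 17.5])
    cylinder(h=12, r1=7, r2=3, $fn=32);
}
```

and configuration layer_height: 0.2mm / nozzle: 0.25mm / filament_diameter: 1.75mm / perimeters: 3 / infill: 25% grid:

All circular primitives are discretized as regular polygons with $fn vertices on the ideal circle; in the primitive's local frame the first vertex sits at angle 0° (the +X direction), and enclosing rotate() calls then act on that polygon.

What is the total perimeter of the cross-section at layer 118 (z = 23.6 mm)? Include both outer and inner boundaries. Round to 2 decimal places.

49.98 mm

At z = 23.6 mm: the cylinder is not intersected at this z (z outside [0, 23]); the cylinder at (16, 1.5): section is a regular 32-gon, circumradius r=3 (perimeter = 2·32·3.000·sin(180°/32) = 18.82 mm); the cone at (11, 12): at t=0.508 of its height the radius interpolates to r₁+(r₂−r₁)t = 4.967, giving a regular 32-gon of that circumradius (perimeter = 2·32·4.967·sin(180°/32) = 31.16 mm); Combining (union): the 2 present regions are separate (no shared area or edge), so areas and boundary lengths simply add and each stays a separate island — boundary = 49.98 mm. Overall, the cross-section has 2 separate islands. Total boundary length (outer) = 49.98 mm.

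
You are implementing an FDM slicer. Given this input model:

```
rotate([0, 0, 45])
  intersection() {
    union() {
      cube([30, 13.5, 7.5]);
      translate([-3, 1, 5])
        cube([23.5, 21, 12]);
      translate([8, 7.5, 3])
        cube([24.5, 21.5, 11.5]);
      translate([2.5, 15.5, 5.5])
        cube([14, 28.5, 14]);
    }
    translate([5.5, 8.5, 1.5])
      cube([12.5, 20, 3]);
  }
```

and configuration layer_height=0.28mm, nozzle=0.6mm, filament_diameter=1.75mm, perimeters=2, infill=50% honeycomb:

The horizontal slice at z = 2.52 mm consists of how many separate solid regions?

1

At z = 2.52 mm: the cube (footprint 30×13.5) is included at this height; the cube at (-3, 1) is not intersected at this z (z outside [5, 17]); the cube at (8, 7.5) is not intersected at this z (z outside [3, 14.5]); the cube at (2.5, 15.5) does not reach this height (z outside [5.5, 19.5]); Taking the union: only the 30×13.5 cube is present, so the union is just that shape — 1 connected region; the 12.5×20 cube at (5.5, 8.5) contributes its full rectangle; Taking the intersection: the 12.5×20 cube at (5.5, 8.5) partially overlaps the result so far; clipping to the common part keeps 62.50 mm² — 1 connected region; (whole slice rotated 45° about Z — lengths, areas and connectivity unchanged). The result has 1 disconnected region.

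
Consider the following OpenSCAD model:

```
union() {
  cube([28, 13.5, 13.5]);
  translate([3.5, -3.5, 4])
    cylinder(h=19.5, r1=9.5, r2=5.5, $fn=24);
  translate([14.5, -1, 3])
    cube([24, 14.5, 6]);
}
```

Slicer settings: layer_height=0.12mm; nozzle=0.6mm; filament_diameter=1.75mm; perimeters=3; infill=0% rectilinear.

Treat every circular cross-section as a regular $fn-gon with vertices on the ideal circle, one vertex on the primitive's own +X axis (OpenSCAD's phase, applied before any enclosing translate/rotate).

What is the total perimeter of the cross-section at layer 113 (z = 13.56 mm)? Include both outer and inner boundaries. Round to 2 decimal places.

47.23 mm

At z = 13.56 mm: the cube is not intersected at this z (z outside [0, 13.5]); the cone at (3.5, -3.5): at t=0.490 of its height the radius interpolates to r₁+(r₂−r₁)t = 7.539, giving a regular 24-gon of that circumradius (perimeter = 2·24·7.539·sin(180°/24) = 47.23 mm); the cube at (14.5, -1) is absent (z outside [3, 9]); Combining (union): only the cone at (3.5, -3.5) is present, so the union is just that shape — boundary = 47.23 mm. Overall, the cross-section is a single solid region. Total boundary length (outer) = 47.23 mm.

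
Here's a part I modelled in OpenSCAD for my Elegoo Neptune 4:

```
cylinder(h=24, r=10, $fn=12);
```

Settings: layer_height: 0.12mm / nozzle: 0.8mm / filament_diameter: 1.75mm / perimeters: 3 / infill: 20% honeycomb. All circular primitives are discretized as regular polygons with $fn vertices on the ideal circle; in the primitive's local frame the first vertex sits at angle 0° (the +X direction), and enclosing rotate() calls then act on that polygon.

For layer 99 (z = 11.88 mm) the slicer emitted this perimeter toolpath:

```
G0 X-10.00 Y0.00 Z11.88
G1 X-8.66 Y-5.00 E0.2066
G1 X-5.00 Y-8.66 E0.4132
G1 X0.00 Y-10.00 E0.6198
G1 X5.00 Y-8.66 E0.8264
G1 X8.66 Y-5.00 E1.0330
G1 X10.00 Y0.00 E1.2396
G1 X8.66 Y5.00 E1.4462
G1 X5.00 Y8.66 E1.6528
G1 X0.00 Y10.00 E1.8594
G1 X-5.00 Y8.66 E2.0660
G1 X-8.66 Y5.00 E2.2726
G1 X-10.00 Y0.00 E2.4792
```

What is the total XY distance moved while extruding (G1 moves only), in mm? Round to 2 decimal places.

Sum the Euclidean lengths of each G1 segment: total = 62.12 mm.

62.12 mm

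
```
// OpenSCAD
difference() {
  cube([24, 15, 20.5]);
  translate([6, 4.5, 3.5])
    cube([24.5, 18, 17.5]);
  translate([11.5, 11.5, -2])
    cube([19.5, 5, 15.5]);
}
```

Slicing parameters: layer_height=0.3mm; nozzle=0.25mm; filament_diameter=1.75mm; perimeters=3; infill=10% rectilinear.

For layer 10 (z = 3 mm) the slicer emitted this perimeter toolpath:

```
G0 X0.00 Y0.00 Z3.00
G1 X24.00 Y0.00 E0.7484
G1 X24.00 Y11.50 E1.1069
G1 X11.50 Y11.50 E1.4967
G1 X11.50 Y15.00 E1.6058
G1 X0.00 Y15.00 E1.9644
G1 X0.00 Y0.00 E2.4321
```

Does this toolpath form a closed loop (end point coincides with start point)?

Start point (G0): (0.00, 0.00). End point (last G1): the path returns to the start — closed.

yes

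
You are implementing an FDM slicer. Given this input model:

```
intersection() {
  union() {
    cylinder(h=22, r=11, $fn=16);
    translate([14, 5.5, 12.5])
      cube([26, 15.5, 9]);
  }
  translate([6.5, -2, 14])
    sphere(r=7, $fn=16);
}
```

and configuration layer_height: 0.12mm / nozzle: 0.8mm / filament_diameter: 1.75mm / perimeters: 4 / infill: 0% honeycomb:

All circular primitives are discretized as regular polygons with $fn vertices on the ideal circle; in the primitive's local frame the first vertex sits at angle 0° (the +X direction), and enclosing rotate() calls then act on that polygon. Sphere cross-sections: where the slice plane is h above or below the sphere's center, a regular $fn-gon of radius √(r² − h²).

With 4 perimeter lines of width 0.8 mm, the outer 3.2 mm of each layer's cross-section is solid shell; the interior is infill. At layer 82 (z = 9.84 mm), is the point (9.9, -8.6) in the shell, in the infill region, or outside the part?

outside

At z = 9.84 mm: the cylinder: section is a regular 16-gon, circumradius r=11; the cube at (14, 5.5) does not reach this height (z outside [12.5, 21.5]); Merging all regions: only the r=11 cylinder is present, so the union is just that shape — 1 connected region; the sphere at (6.5, -2): section is a regular 16-gon, circumradius = √(r²−h²) = √(7²−4.16²) = 5.630; Taking the intersection: the r=7 sphere at (6.5, -2) partially overlaps that combined region; clipping to the common part keeps 86.81 mm² — 1 connected region. Overall, the cross-section is a single solid region. The nearest boundary edge runs (10.16, -4.21)→(8.09, -7.31); distance from the point to it = 2.22 mm. The point is not inside any of the regions above, so it lies outside the cross-section (2.22 mm from the nearest boundary).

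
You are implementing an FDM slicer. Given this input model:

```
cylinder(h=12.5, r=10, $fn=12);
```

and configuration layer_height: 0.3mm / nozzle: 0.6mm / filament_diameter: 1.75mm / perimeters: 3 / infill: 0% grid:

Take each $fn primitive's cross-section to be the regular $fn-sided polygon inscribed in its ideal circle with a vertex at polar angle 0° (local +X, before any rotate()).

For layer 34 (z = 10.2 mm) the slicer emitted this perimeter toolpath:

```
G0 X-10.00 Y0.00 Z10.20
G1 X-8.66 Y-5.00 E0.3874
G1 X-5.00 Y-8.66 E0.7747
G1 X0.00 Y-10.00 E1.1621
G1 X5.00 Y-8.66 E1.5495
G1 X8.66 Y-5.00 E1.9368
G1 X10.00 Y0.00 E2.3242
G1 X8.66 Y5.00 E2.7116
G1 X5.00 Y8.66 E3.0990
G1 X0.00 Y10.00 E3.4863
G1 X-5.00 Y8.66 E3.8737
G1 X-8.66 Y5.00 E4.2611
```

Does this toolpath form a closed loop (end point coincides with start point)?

Start point (G0): (-10.00, 0.00). End point (last G1): the path does not return to the start — open.

no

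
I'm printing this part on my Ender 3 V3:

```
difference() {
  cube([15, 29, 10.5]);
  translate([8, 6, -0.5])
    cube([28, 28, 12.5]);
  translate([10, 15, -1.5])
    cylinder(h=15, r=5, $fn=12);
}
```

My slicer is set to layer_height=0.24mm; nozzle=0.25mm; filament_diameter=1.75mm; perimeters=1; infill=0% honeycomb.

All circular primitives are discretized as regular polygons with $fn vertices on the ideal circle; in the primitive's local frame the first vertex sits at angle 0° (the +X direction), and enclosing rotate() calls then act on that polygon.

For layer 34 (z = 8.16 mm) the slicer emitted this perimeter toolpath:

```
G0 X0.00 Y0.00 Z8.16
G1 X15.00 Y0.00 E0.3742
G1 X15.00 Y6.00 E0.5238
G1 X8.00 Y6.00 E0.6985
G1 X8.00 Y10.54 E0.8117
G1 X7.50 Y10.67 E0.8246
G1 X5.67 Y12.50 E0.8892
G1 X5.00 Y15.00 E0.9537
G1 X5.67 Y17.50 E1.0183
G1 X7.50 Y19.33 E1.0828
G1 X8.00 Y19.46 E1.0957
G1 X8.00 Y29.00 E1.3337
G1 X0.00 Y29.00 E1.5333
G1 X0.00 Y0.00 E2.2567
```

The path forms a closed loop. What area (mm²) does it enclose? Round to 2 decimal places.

Apply the shoelace formula to the sequence of (X, Y) vertices; enclosed area = 255.43 mm².

255.43 mm²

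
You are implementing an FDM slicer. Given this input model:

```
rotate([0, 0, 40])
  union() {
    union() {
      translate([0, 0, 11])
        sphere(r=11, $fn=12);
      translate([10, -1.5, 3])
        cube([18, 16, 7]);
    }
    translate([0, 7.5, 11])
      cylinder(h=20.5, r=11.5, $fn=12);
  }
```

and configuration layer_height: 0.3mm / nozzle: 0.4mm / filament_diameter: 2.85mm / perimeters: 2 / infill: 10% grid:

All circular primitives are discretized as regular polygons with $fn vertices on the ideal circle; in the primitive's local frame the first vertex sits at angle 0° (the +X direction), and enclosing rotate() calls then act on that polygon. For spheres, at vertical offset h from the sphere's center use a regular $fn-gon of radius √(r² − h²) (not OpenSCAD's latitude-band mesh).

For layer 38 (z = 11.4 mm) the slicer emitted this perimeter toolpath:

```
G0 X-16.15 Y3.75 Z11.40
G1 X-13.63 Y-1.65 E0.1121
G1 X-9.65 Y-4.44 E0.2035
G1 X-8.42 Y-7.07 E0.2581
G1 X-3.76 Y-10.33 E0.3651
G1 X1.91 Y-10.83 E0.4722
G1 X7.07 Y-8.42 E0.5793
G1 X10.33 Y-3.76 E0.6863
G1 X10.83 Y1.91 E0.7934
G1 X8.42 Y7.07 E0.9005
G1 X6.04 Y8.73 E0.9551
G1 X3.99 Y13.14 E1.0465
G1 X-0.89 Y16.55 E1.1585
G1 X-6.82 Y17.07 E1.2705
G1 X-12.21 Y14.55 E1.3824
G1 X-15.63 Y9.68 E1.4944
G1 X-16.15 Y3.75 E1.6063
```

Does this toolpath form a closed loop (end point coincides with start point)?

Start point (G0): (-16.15, 3.75). End point (last G1): the path returns to the start — closed.

yes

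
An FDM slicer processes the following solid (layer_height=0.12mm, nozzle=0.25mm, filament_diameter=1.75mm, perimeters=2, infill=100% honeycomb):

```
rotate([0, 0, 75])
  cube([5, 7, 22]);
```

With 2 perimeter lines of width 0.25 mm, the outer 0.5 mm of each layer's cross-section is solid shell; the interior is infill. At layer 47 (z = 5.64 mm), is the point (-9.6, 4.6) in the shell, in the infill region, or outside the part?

At z = 5.64 mm: the 5×7 cube contributes its full rectangle; (rotated 75° about Z; rotation is an isometry so areas/perimeters/island counts are preserved). Overall, the cross-section is a single solid region. Undo the 75° rotation: the query point maps to (1.959, 10.463) in the un-rotated model frame. The nearest boundary edge runs (5.00, 7.00)→(0.00, 7.00); distance from the point to it = 3.46 mm. The point is not inside any of the regions above, so it lies outside the cross-section (3.46 mm from the nearest boundary).

outside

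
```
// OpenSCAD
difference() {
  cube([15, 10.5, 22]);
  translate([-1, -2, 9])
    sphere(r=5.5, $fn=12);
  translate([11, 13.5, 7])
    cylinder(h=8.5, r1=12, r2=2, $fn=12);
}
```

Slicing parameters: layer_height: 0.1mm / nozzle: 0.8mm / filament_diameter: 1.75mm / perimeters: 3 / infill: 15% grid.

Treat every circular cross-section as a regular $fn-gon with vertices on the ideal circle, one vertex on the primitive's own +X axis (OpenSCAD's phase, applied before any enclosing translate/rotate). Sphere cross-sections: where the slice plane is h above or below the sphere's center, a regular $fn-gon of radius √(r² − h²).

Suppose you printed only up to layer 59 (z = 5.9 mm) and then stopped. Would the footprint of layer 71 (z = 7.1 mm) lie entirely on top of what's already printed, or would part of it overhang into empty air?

entirely on top

Compare the two slices. At z = 5.9: the cube (footprint 15×10.5) is included at this height (area 157.50 mm²); the sphere at (-1, -2): section is a regular 12-gon, circumradius = √(r²−h²) = √(5.5²−3.1²) = 4.543 (area = (12/2)·4.543²·sin(360°/12) = 61.92 mm²); the cone at (11, 13.5) is absent (z outside [7, 15.5]); After the difference (first − rest): starting from the 15×10.5 cube (157.50 mm²), the r=5.5 sphere at (-1, -2) partially overlaps it — only the 4.52 mm² overlap (of its 61.92 mm²) is removed, clipping the outline — area = 152.98 mm². At z = 7.1: the cube is present — its section is the full 15×10.5 rectangle (area 157.50 mm²); the r=5.5 sphere at (-1, -2) contributes a regular 12-gon of circumradius √(5.5²−1.9²) = 5.161 (area = (12/2)·5.161²·sin(360°/12) = 79.92 mm²); the cone at (11, 13.5) contributes a regular 12-gon of circumradius 11.882 (interpolated between r1=12 and r2=2 at t=0.012) (area = (12/2)·11.882²·sin(360°/12) = 423.57 mm²); Subtracting the remaining from the first: starting from the 15×10.5 cube (157.50 mm²), the r=5.5 sphere at (-1, -2) partially overlaps it — only the 7.17 mm² overlap (of its 79.92 mm²) is removed, clipping the outline; the cone at (11, 13.5) partially overlaps it — only the 104.83 mm² overlap (of its 423.57 mm²) is removed, clipping the outline — area = 45.51 mm². Checking containment: the cross-section at z = 7.1 is a subset of the cross-section at z = 5.9.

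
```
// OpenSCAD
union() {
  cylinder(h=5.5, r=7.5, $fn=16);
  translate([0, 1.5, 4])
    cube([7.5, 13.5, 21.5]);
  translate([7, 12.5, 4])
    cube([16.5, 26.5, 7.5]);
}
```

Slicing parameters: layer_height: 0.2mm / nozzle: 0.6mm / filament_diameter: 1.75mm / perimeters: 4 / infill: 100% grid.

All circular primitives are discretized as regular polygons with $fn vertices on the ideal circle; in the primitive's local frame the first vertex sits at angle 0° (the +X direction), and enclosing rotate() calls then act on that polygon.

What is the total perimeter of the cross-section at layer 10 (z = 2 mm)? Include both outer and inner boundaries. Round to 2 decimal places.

46.82 mm

At z = 2 mm: the r=7.5 cylinder contributes a regular 16-gon of circumradius 7.5 (perimeter = 2·16·7.500·sin(180°/16) = 46.82 mm); the cube at (0, 1.5) does not reach this height (z outside [4, 25.5]); the cube at (7, 12.5) is absent (z outside [4, 11.5]); Merging all regions: only the r=7.5 cylinder is present, so the union is just that shape — boundary = 46.82 mm. Overall, the cross-section is a single solid region. Total boundary length (outer) = 46.82 mm.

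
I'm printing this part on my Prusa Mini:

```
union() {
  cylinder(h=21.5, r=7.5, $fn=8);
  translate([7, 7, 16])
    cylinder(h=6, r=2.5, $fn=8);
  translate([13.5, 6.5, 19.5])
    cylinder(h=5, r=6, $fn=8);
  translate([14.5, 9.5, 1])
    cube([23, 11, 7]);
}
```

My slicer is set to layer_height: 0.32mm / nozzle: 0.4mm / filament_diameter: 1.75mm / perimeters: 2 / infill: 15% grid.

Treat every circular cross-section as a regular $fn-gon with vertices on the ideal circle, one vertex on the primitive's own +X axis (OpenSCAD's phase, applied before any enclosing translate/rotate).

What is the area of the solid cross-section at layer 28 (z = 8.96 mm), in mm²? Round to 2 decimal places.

159.10 mm²

At z = 8.96 mm: the cylinder: section is a regular 8-gon, circumradius r=7.5 (area = (8/2)·7.500²·sin(360°/8) = 159.10 mm²); the cylinder at (7, 7) does not reach this height (z outside [16, 22]); the cylinder at (13.5, 6.5) is absent (z outside [19.5, 24.5]); the cube at (14.5, 9.5) does not reach this height (z outside [1, 8]); Taking the union: only the r=7.5 cylinder is present, so the union is just that shape — area = 159.10 mm². Overall, the cross-section is a single solid region. Net area = 159.10 mm².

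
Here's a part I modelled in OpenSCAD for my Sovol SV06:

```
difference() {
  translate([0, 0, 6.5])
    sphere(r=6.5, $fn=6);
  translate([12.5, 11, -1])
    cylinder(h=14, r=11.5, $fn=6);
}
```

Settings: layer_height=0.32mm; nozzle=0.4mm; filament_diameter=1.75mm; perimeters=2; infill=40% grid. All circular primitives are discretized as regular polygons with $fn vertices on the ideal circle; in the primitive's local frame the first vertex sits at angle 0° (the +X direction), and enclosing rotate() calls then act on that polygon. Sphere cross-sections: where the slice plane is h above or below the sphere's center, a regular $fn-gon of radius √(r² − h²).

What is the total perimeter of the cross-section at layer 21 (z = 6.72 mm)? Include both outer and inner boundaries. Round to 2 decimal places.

38.98 mm

At z = 6.72 mm: the r=6.5 sphere slices to a regular 6-gon of circumradius 6.496 (√(r²−h²) with h=0.22 from center) (perimeter = 2·6·6.496·sin(180°/6) = 38.98 mm); the r=11.5 cylinder at (12.5, 11) gives a regular 6-gon of circumradius 11.5 (constant along its height) (perimeter = 2·6·11.500·sin(180°/6) = 69.00 mm); After the difference (first − rest): starting from the r=6.5 sphere, the r=11.5 cylinder at (12.5, 11) misses the remaining region (no effect) — boundary = 38.98 mm. Overall, the cross-section is a single solid region. Total boundary length (outer) = 38.98 mm.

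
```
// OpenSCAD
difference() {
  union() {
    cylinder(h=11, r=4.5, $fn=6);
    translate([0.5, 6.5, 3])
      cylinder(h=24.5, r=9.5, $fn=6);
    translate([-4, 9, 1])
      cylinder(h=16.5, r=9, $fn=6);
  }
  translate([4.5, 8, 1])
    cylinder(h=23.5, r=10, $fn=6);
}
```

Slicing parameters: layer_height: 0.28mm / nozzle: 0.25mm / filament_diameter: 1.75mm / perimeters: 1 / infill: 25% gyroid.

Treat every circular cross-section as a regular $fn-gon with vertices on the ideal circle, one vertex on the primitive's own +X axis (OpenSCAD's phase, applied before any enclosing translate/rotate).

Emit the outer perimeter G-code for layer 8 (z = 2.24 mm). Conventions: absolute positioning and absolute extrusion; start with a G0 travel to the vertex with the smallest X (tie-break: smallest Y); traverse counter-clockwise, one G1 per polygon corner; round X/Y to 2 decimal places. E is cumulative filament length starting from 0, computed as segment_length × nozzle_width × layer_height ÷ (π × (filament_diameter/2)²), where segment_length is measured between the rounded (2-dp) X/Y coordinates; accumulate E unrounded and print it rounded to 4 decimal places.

G0 X-13.00 Y9.00 Z2.24
G1 X-8.50 Y1.21 E0.2618
G1 X-3.80 Y1.21 E0.3986
G1 X-4.50 Y0.00 E0.4393
G1 X-2.25 Y-3.90 E0.5703
G1 X2.25 Y-3.90 E0.7013
G1 X4.12 Y-0.66 E0.8101
G1 X-0.50 Y-0.66 E0.9446
G1 X-5.50 Y8.00 E1.2356
G1 X-0.50 Y16.66 E1.5266
G1 X0.58 Y16.66 E1.5581
G1 X0.50 Y16.79 E1.5625
G1 X-8.50 Y16.79 E1.8244
G1 X-13.00 Y9.00 E2.0863

At z = 2.24 mm: the r=4.5 cylinder gives a regular 6-gon of circumradius 4.5 (constant along its height); the cylinder at (0.5, 6.5) does not reach this height (z outside [3, 27.5]); the r=9 cylinder at (-4, 9) contributes a regular 6-gon of circumradius 9; Taking the union: the regions partially overlap (shared area 11.58 mm²), so overlapping operands fuse into one piece — 1 connected region; the r=10 cylinder at (4.5, 8) gives a regular 6-gon of circumradius 10 (constant along its height); After the difference (first − rest): starting from the result so far, the r=10 cylinder at (4.5, 8) partially overlaps it — only the 107.32 mm² overlap (of its 259.81 mm²) is removed, clipping the outline — 1 connected region. The outline is a single polygon with 13 vertices. Extrusion per mm of travel: 0.25 × 0.28 / (π × 0.875²) = 0.029103. Accumulating E over each segment gives final E = 2.0863.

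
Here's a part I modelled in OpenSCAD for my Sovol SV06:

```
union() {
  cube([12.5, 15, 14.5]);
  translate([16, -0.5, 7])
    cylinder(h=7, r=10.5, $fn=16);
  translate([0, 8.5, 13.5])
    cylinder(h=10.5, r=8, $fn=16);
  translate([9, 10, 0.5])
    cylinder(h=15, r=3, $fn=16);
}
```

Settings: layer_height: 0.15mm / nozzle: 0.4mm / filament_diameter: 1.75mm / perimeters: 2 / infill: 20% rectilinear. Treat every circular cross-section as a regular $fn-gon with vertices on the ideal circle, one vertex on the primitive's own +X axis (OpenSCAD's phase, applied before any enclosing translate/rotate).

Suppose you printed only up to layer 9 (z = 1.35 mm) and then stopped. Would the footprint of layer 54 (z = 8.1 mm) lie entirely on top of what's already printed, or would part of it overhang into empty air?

Compare the two slices. At z = 1.35: the 12.5×15 cube contributes its full rectangle (area 187.50 mm²); the cylinder at (16, -0.5) is not intersected at this z (z outside [7, 14]); the cylinder at (0, 8.5) is not intersected at this z (z outside [13.5, 24]); the r=3 cylinder at (9, 10) gives a regular 16-gon of circumradius 3 (constant along its height) (area = (16/2)·3.000²·sin(360°/16) = 27.55 mm²); Merging all regions: the r=3 cylinder at (9, 10) lies entirely inside the 12.5×15 cube, so the union is just the 12.5×15 cube — area = 187.50 mm². At z = 8.1: the 12.5×15 cube contributes its full rectangle (area 187.50 mm²); the r=10.5 cylinder at (16, -0.5) contributes a regular 16-gon of circumradius 10.5 (area = (16/2)·10.500²·sin(360°/16) = 337.53 mm²); the cylinder at (0, 8.5) is absent (z outside [13.5, 24]); the cylinder at (9, 10): section is a regular 16-gon, circumradius r=3 (area = (16/2)·3.000²·sin(360°/16) = 27.55 mm²); Merging all regions: the regions partially overlap — summed areas 552.58 mm² minus the doubly-counted overlap 72.93 mm² gives 479.65 mm² — area = 479.65 mm². Checking containment: at z = 8.1 the cross-section extends beyond the z = 1.35 cross-section by about 292.15 mm².

part overhangs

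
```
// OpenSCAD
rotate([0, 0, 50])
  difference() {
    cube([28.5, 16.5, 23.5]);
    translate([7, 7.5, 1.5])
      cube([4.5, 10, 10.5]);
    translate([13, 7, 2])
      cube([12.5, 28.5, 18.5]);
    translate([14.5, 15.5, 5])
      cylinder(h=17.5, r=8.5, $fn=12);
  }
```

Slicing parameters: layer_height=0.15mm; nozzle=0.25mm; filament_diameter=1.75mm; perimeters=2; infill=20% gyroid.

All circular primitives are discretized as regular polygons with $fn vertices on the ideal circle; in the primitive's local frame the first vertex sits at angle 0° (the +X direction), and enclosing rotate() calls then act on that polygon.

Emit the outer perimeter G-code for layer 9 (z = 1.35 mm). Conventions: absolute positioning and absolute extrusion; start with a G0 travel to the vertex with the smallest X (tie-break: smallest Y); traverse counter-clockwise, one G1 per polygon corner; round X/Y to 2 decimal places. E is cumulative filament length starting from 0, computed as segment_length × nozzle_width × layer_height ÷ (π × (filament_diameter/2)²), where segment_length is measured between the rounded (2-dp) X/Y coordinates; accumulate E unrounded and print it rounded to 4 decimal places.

At z = 1.35 mm: the cube is present — its section is the full 28.5×16.5 rectangle; the cube at (7, 7.5) is not intersected at this z (z outside [1.5, 12]); the cube at (13, 7) does not reach this height (z outside [2, 20.5]); the cylinder at (14.5, 15.5) is not intersected at this z (z outside [5, 22.5]); Subtracting the remaining from the first: none of the subtracted shapes is present at this height, so the 28.5×16.5 cube is unchanged — 1 connected region; (whole slice rotated 50° about Z — lengths, areas and connectivity unchanged). The outline is a single polygon with 4 vertices. Extrusion per mm of travel: 0.25 × 0.15 / (π × 0.875²) = 0.015591. Accumulating E over each segment gives final E = 1.4032.

G0 X-12.64 Y10.61 Z1.35
G1 X0.00 Y0.00 E0.2573
G1 X18.32 Y21.83 E0.7016
G1 X5.68 Y32.44 E0.9589
G1 X-12.64 Y10.61 E1.4032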